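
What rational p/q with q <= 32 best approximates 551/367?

Expand x = 551/367 as a continued fraction with the Euclidean algorithm:
  551 = 1*367 + 184, so a_0 = 1.
  367 = 1*184 + 183, so a_1 = 1.
  184 = 1*183 + 1, so a_2 = 1.
  183 = 183*1 + 0, so a_3 = 183.
so x = [1; 1, 1, 183].
Convergents (p_i = a_i*p_{i-1} + p_{i-2}, q_i = a_i*q_{i-1} + q_{i-2} with p_{-2}=0, p_{-1}=1, q_{-2}=1, q_{-1}=0), until the denominator exceeds 32:
  i=0: a_0=1, p_0 = 1*1 + 0 = 1, q_0 = 1*0 + 1 = 1.
  i=1: a_1=1, p_1 = 1*1 + 1 = 2, q_1 = 1*1 + 0 = 1.
  i=2: a_2=1, p_2 = 1*2 + 1 = 3, q_2 = 1*1 + 1 = 2.
  i=3: a_3=183, p_3 = 183*3 + 2 = 551, q_3 = 183*2 + 1 = 367.
q_3 = 367 > 32, so the last convergent with denominator <= 32 is p_2/q_2 = 3/2.
The closest fraction with denominator <= 32 is either p_2/q_2 or the intermediate fraction (k*p_2 + p_1)/(k*q_2 + q_1) with the largest k >= 1 whose denominator stays <= 32; these approach x as k grows, and every other convergent or intermediate fraction in range is farther away.
Largest k: floor((32 - q_1)/q_2) = floor((32 - 1)/2) = 15.
That gives (15*3 + 2)/(15*2 + 1) = 47/31.
Compare the errors: |x - 3/2| = |551*2 - 3*367|/(367*2) = 1/734, and |x - 47/31| = |551*31 - 47*367|/(367*31) = 168/11377.
Cross-multiplying, 1*11377 = 11377 < 123312 = 168*734, so 1/734 is smaller: the convergent 3/2 is closer to x than 47/31.

3/2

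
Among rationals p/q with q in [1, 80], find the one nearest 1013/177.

372/65

Expand x = 1013/177 as a continued fraction with the Euclidean algorithm:
  1013 = 5*177 + 128, so a_0 = 5.
  177 = 1*128 + 49, so a_1 = 1.
  128 = 2*49 + 30, so a_2 = 2.
  49 = 1*30 + 19, so a_3 = 1.
  30 = 1*19 + 11, so a_4 = 1.
  19 = 1*11 + 8, so a_5 = 1.
  11 = 1*8 + 3, so a_6 = 1.
  8 = 2*3 + 2, so a_7 = 2.
  3 = 1*2 + 1, so a_8 = 1.
  2 = 2*1 + 0, so a_9 = 2.
so x = [5; 1, 2, 1, 1, 1, 1, 2, 1, 2].
Convergents (p_i = a_i*p_{i-1} + p_{i-2}, q_i = a_i*q_{i-1} + q_{i-2} with p_{-2}=0, p_{-1}=1, q_{-2}=1, q_{-1}=0), until the denominator exceeds 80:
  i=0: a_0=5, p_0 = 5*1 + 0 = 5, q_0 = 5*0 + 1 = 1.
  i=1: a_1=1, p_1 = 1*5 + 1 = 6, q_1 = 1*1 + 0 = 1.
  i=2: a_2=2, p_2 = 2*6 + 5 = 17, q_2 = 2*1 + 1 = 3.
  i=3: a_3=1, p_3 = 1*17 + 6 = 23, q_3 = 1*3 + 1 = 4.
  i=4: a_4=1, p_4 = 1*23 + 17 = 40, q_4 = 1*4 + 3 = 7.
  i=5: a_5=1, p_5 = 1*40 + 23 = 63, q_5 = 1*7 + 4 = 11.
  i=6: a_6=1, p_6 = 1*63 + 40 = 103, q_6 = 1*11 + 7 = 18.
  i=7: a_7=2, p_7 = 2*103 + 63 = 269, q_7 = 2*18 + 11 = 47.
  i=8: a_8=1, p_8 = 1*269 + 103 = 372, q_8 = 1*47 + 18 = 65.
  i=9: a_9=2, p_9 = 2*372 + 269 = 1013, q_9 = 2*65 + 47 = 177.
q_9 = 177 > 80, so the last convergent with denominator <= 80 is p_8/q_8 = 372/65.
The closest fraction with denominator <= 80 is either p_8/q_8 or the intermediate fraction (k*p_8 + p_7)/(k*q_8 + q_7) with the largest k >= 1 whose denominator stays <= 80; these approach x as k grows, and every other convergent or intermediate fraction in range is farther away.
Largest k: floor((80 - q_7)/q_8) = floor((80 - 47)/65) = 0.
Since k = 0, no intermediate fraction beyond p_8/q_8 has denominator <= 80, so the convergent 372/65 is the closest (its error is |1013*65 - 372*177|/(177*65) = 1/11505).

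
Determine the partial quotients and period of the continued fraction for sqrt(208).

Write x_i = (sqrt(208) + m_i)/d_i with (m_0, d_0) = (0, 1). a_0 = floor(sqrt(208)) = 14, since 14^2 = 196 <= 208 < 225 = 15^2.
Iterate m_{i+1} = d_i*a_i - m_i, d_{i+1} = (208 - m_{i+1}^2)/d_i, a_{i+1} = floor((a_0 + m_{i+1})/d_{i+1}):
  m_1 = 1*14 - 0 = 14, d_1 = (208 - 14^2)/1 = 12/1 = 12, a_1 = floor((14 + 14)/12) = 2.
  m_2 = 12*2 - 14 = 10, d_2 = (208 - 10^2)/12 = 108/12 = 9, a_2 = floor((14 + 10)/9) = 2.
  m_3 = 9*2 - 10 = 8, d_3 = (208 - 8^2)/9 = 144/9 = 16, a_3 = floor((14 + 8)/16) = 1.
  m_4 = 16*1 - 8 = 8, d_4 = (208 - 8^2)/16 = 144/16 = 9, a_4 = floor((14 + 8)/9) = 2.
  m_5 = 9*2 - 8 = 10, d_5 = (208 - 10^2)/9 = 108/9 = 12, a_5 = floor((14 + 10)/12) = 2.
  m_6 = 12*2 - 10 = 14, d_6 = (208 - 14^2)/12 = 12/12 = 1, a_6 = floor((14 + 14)/1) = 28.
  m_7 = 1*28 - 14 = 14, d_7 = (208 - 14^2)/1 = 12/1 = 12: (m_7, d_7) = (m_1, d_1) = (14, 12), so from here the quotients repeat a_1, ..., a_6; the period length is 6.
Hence the expansion of sqrt(208) is a_0 = 14 followed by the repeating block 2, 2, 1, 2, 2, 28 (period 6).

[14; (2, 2, 1, 2, 2, 28)]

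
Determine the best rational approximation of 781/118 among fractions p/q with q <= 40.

Expand x = 781/118 as a continued fraction with the Euclidean algorithm:
  781 = 6*118 + 73, so a_0 = 6.
  118 = 1*73 + 45, so a_1 = 1.
  73 = 1*45 + 28, so a_2 = 1.
  45 = 1*28 + 17, so a_3 = 1.
  28 = 1*17 + 11, so a_4 = 1.
  17 = 1*11 + 6, so a_5 = 1.
  11 = 1*6 + 5, so a_6 = 1.
  6 = 1*5 + 1, so a_7 = 1.
  5 = 5*1 + 0, so a_8 = 5.
so x = [6; 1, 1, 1, 1, 1, 1, 1, 5].
Convergents (p_i = a_i*p_{i-1} + p_{i-2}, q_i = a_i*q_{i-1} + q_{i-2} with p_{-2}=0, p_{-1}=1, q_{-2}=1, q_{-1}=0), until the denominator exceeds 40:
  i=0: a_0=6, p_0 = 6*1 + 0 = 6, q_0 = 6*0 + 1 = 1.
  i=1: a_1=1, p_1 = 1*6 + 1 = 7, q_1 = 1*1 + 0 = 1.
  i=2: a_2=1, p_2 = 1*7 + 6 = 13, q_2 = 1*1 + 1 = 2.
  i=3: a_3=1, p_3 = 1*13 + 7 = 20, q_3 = 1*2 + 1 = 3.
  i=4: a_4=1, p_4 = 1*20 + 13 = 33, q_4 = 1*3 + 2 = 5.
  i=5: a_5=1, p_5 = 1*33 + 20 = 53, q_5 = 1*5 + 3 = 8.
  i=6: a_6=1, p_6 = 1*53 + 33 = 86, q_6 = 1*8 + 5 = 13.
  i=7: a_7=1, p_7 = 1*86 + 53 = 139, q_7 = 1*13 + 8 = 21.
  i=8: a_8=5, p_8 = 5*139 + 86 = 781, q_8 = 5*21 + 13 = 118.
q_8 = 118 > 40, so the last convergent with denominator <= 40 is p_7/q_7 = 139/21.
The closest fraction with denominator <= 40 is either p_7/q_7 or the intermediate fraction (k*p_7 + p_6)/(k*q_7 + q_6) with the largest k >= 1 whose denominator stays <= 40; these approach x as k grows, and every other convergent or intermediate fraction in range is farther away.
Largest k: floor((40 - q_6)/q_7) = floor((40 - 13)/21) = 1.
That gives (1*139 + 86)/(1*21 + 13) = 225/34.
Compare the errors: |x - 139/21| = |781*21 - 139*118|/(118*21) = 1/2478, and |x - 225/34| = |781*34 - 225*118|/(118*34) = 4/4012.
Cross-multiplying, 1*4012 = 4012 < 9912 = 4*2478, so 1/2478 is smaller: the convergent 139/21 is closer to x than 225/34.

139/21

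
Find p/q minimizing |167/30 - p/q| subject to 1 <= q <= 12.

Expand x = 167/30 as a continued fraction with the Euclidean algorithm:
  167 = 5*30 + 17, so a_0 = 5.
  30 = 1*17 + 13, so a_1 = 1.
  17 = 1*13 + 4, so a_2 = 1.
  13 = 3*4 + 1, so a_3 = 3.
  4 = 4*1 + 0, so a_4 = 4.
so x = [5; 1, 1, 3, 4].
Convergents (p_i = a_i*p_{i-1} + p_{i-2}, q_i = a_i*q_{i-1} + q_{i-2} with p_{-2}=0, p_{-1}=1, q_{-2}=1, q_{-1}=0), until the denominator exceeds 12:
  i=0: a_0=5, p_0 = 5*1 + 0 = 5, q_0 = 5*0 + 1 = 1.
  i=1: a_1=1, p_1 = 1*5 + 1 = 6, q_1 = 1*1 + 0 = 1.
  i=2: a_2=1, p_2 = 1*6 + 5 = 11, q_2 = 1*1 + 1 = 2.
  i=3: a_3=3, p_3 = 3*11 + 6 = 39, q_3 = 3*2 + 1 = 7.
  i=4: a_4=4, p_4 = 4*39 + 11 = 167, q_4 = 4*7 + 2 = 30.
q_4 = 30 > 12, so the last convergent with denominator <= 12 is p_3/q_3 = 39/7.
The closest fraction with denominator <= 12 is either p_3/q_3 or the intermediate fraction (k*p_3 + p_2)/(k*q_3 + q_2) with the largest k >= 1 whose denominator stays <= 12; these approach x as k grows, and every other convergent or intermediate fraction in range is farther away.
Largest k: floor((12 - q_2)/q_3) = floor((12 - 2)/7) = 1.
That gives (1*39 + 11)/(1*7 + 2) = 50/9.
Compare the errors: |x - 39/7| = |167*7 - 39*30|/(30*7) = 1/210, and |x - 50/9| = |167*9 - 50*30|/(30*9) = 3/270.
Cross-multiplying, 1*270 = 270 < 630 = 3*210, so 1/210 is smaller: the convergent 39/7 is closer to x than 50/9.

39/7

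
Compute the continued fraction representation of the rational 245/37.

Run the Euclidean algorithm on 245 and 37; the successive quotients are the partial quotients a_0, a_1, ... (each step inverts the fractional part left over by the previous one):
  245 = 6*37 + 23, so a_0 = 6.
  37 = 1*23 + 14, so a_1 = 1.
  23 = 1*14 + 9, so a_2 = 1.
  14 = 1*9 + 5, so a_3 = 1.
  9 = 1*5 + 4, so a_4 = 1.
  5 = 1*4 + 1, so a_5 = 1.
  4 = 4*1 + 0, so a_6 = 4.
The remainder reaches 0 after 7 divisions, so the expansion has 7 partial quotients, read off in order.

[6; 1, 1, 1, 1, 1, 4]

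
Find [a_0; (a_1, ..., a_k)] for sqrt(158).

Write x_i = (sqrt(158) + m_i)/d_i with (m_0, d_0) = (0, 1). a_0 = floor(sqrt(158)) = 12, since 12^2 = 144 <= 158 < 169 = 13^2.
Iterate m_{i+1} = d_i*a_i - m_i, d_{i+1} = (158 - m_{i+1}^2)/d_i, a_{i+1} = floor((a_0 + m_{i+1})/d_{i+1}):
  m_1 = 1*12 - 0 = 12, d_1 = (158 - 12^2)/1 = 14/1 = 14, a_1 = floor((12 + 12)/14) = 1.
  m_2 = 14*1 - 12 = 2, d_2 = (158 - 2^2)/14 = 154/14 = 11, a_2 = floor((12 + 2)/11) = 1.
  m_3 = 11*1 - 2 = 9, d_3 = (158 - 9^2)/11 = 77/11 = 7, a_3 = floor((12 + 9)/7) = 3.
  m_4 = 7*3 - 9 = 12, d_4 = (158 - 12^2)/7 = 14/7 = 2, a_4 = floor((12 + 12)/2) = 12.
  m_5 = 2*12 - 12 = 12, d_5 = (158 - 12^2)/2 = 14/2 = 7, a_5 = floor((12 + 12)/7) = 3.
  m_6 = 7*3 - 12 = 9, d_6 = (158 - 9^2)/7 = 77/7 = 11, a_6 = floor((12 + 9)/11) = 1.
  m_7 = 11*1 - 9 = 2, d_7 = (158 - 2^2)/11 = 154/11 = 14, a_7 = floor((12 + 2)/14) = 1.
  m_8 = 14*1 - 2 = 12, d_8 = (158 - 12^2)/14 = 14/14 = 1, a_8 = floor((12 + 12)/1) = 24.
  m_9 = 1*24 - 12 = 12, d_9 = (158 - 12^2)/1 = 14/1 = 14: (m_9, d_9) = (m_1, d_1) = (12, 14), so from here the quotients repeat a_1, ..., a_8; the period length is 8.
Hence the expansion of sqrt(158) is a_0 = 12 followed by the repeating block 1, 1, 3, 12, 3, 1, 1, 24 (period 8).

[12; (1, 1, 3, 12, 3, 1, 1, 24)]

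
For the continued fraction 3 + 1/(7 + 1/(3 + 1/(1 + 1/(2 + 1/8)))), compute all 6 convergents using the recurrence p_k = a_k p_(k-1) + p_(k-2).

Using the convergent recurrence p_i = a_i*p_{i-1} + p_{i-2}, q_i = a_i*q_{i-1} + q_{i-2} with p_{-2}=0, p_{-1}=1, q_{-2}=1, q_{-1}=0:
  i=0: a_0=3, p_0 = 3*1 + 0 = 3, q_0 = 3*0 + 1 = 1.
  i=1: a_1=7, p_1 = 7*3 + 1 = 22, q_1 = 7*1 + 0 = 7.
  i=2: a_2=3, p_2 = 3*22 + 3 = 69, q_2 = 3*7 + 1 = 22.
  i=3: a_3=1, p_3 = 1*69 + 22 = 91, q_3 = 1*22 + 7 = 29.
  i=4: a_4=2, p_4 = 2*91 + 69 = 251, q_4 = 2*29 + 22 = 80.
  i=5: a_5=8, p_5 = 8*251 + 91 = 2099, q_5 = 8*80 + 29 = 669.

3/1, 22/7, 69/22, 91/29, 251/80, 2099/669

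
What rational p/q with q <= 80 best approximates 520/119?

319/73

Expand x = 520/119 as a continued fraction with the Euclidean algorithm:
  520 = 4*119 + 44, so a_0 = 4.
  119 = 2*44 + 31, so a_1 = 2.
  44 = 1*31 + 13, so a_2 = 1.
  31 = 2*13 + 5, so a_3 = 2.
  13 = 2*5 + 3, so a_4 = 2.
  5 = 1*3 + 2, so a_5 = 1.
  3 = 1*2 + 1, so a_6 = 1.
  2 = 2*1 + 0, so a_7 = 2.
so x = [4; 2, 1, 2, 2, 1, 1, 2].
Convergents (p_i = a_i*p_{i-1} + p_{i-2}, q_i = a_i*q_{i-1} + q_{i-2} with p_{-2}=0, p_{-1}=1, q_{-2}=1, q_{-1}=0), until the denominator exceeds 80:
  i=0: a_0=4, p_0 = 4*1 + 0 = 4, q_0 = 4*0 + 1 = 1.
  i=1: a_1=2, p_1 = 2*4 + 1 = 9, q_1 = 2*1 + 0 = 2.
  i=2: a_2=1, p_2 = 1*9 + 4 = 13, q_2 = 1*2 + 1 = 3.
  i=3: a_3=2, p_3 = 2*13 + 9 = 35, q_3 = 2*3 + 2 = 8.
  i=4: a_4=2, p_4 = 2*35 + 13 = 83, q_4 = 2*8 + 3 = 19.
  i=5: a_5=1, p_5 = 1*83 + 35 = 118, q_5 = 1*19 + 8 = 27.
  i=6: a_6=1, p_6 = 1*118 + 83 = 201, q_6 = 1*27 + 19 = 46.
  i=7: a_7=2, p_7 = 2*201 + 118 = 520, q_7 = 2*46 + 27 = 119.
q_7 = 119 > 80, so the last convergent with denominator <= 80 is p_6/q_6 = 201/46.
The closest fraction with denominator <= 80 is either p_6/q_6 or the intermediate fraction (k*p_6 + p_5)/(k*q_6 + q_5) with the largest k >= 1 whose denominator stays <= 80; these approach x as k grows, and every other convergent or intermediate fraction in range is farther away.
Largest k: floor((80 - q_5)/q_6) = floor((80 - 27)/46) = 1.
That gives (1*201 + 118)/(1*46 + 27) = 319/73.
Compare the errors: |x - 201/46| = |520*46 - 201*119|/(119*46) = 1/5474, and |x - 319/73| = |520*73 - 319*119|/(119*73) = 1/8687.
Cross-multiplying, 1*5474 = 5474 < 8687 = 1*8687, so 1/8687 is smaller: the intermediate fraction 319/73 is closer to x than 201/46.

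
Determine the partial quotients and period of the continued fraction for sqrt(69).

[8; (3, 3, 1, 4, 1, 3, 3, 16)]

Write x_i = (sqrt(69) + m_i)/d_i with (m_0, d_0) = (0, 1). a_0 = floor(sqrt(69)) = 8, since 8^2 = 64 <= 69 < 81 = 9^2.
Iterate m_{i+1} = d_i*a_i - m_i, d_{i+1} = (69 - m_{i+1}^2)/d_i, a_{i+1} = floor((a_0 + m_{i+1})/d_{i+1}):
  m_1 = 1*8 - 0 = 8, d_1 = (69 - 8^2)/1 = 5/1 = 5, a_1 = floor((8 + 8)/5) = 3.
  m_2 = 5*3 - 8 = 7, d_2 = (69 - 7^2)/5 = 20/5 = 4, a_2 = floor((8 + 7)/4) = 3.
  m_3 = 4*3 - 7 = 5, d_3 = (69 - 5^2)/4 = 44/4 = 11, a_3 = floor((8 + 5)/11) = 1.
  m_4 = 11*1 - 5 = 6, d_4 = (69 - 6^2)/11 = 33/11 = 3, a_4 = floor((8 + 6)/3) = 4.
  m_5 = 3*4 - 6 = 6, d_5 = (69 - 6^2)/3 = 33/3 = 11, a_5 = floor((8 + 6)/11) = 1.
  m_6 = 11*1 - 6 = 5, d_6 = (69 - 5^2)/11 = 44/11 = 4, a_6 = floor((8 + 5)/4) = 3.
  m_7 = 4*3 - 5 = 7, d_7 = (69 - 7^2)/4 = 20/4 = 5, a_7 = floor((8 + 7)/5) = 3.
  m_8 = 5*3 - 7 = 8, d_8 = (69 - 8^2)/5 = 5/5 = 1, a_8 = floor((8 + 8)/1) = 16.
  m_9 = 1*16 - 8 = 8, d_9 = (69 - 8^2)/1 = 5/1 = 5: (m_9, d_9) = (m_1, d_1) = (8, 5), so from here the quotients repeat a_1, ..., a_8; the period length is 8.
Hence the expansion of sqrt(69) is a_0 = 8 followed by the repeating block 3, 3, 1, 4, 1, 3, 3, 16 (period 8).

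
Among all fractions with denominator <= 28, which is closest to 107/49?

59/27

Expand x = 107/49 as a continued fraction with the Euclidean algorithm:
  107 = 2*49 + 9, so a_0 = 2.
  49 = 5*9 + 4, so a_1 = 5.
  9 = 2*4 + 1, so a_2 = 2.
  4 = 4*1 + 0, so a_3 = 4.
so x = [2; 5, 2, 4].
Convergents (p_i = a_i*p_{i-1} + p_{i-2}, q_i = a_i*q_{i-1} + q_{i-2} with p_{-2}=0, p_{-1}=1, q_{-2}=1, q_{-1}=0), until the denominator exceeds 28:
  i=0: a_0=2, p_0 = 2*1 + 0 = 2, q_0 = 2*0 + 1 = 1.
  i=1: a_1=5, p_1 = 5*2 + 1 = 11, q_1 = 5*1 + 0 = 5.
  i=2: a_2=2, p_2 = 2*11 + 2 = 24, q_2 = 2*5 + 1 = 11.
  i=3: a_3=4, p_3 = 4*24 + 11 = 107, q_3 = 4*11 + 5 = 49.
q_3 = 49 > 28, so the last convergent with denominator <= 28 is p_2/q_2 = 24/11.
The closest fraction with denominator <= 28 is either p_2/q_2 or the intermediate fraction (k*p_2 + p_1)/(k*q_2 + q_1) with the largest k >= 1 whose denominator stays <= 28; these approach x as k grows, and every other convergent or intermediate fraction in range is farther away.
Largest k: floor((28 - q_1)/q_2) = floor((28 - 5)/11) = 2.
That gives (2*24 + 11)/(2*11 + 5) = 59/27.
Compare the errors: |x - 24/11| = |107*11 - 24*49|/(49*11) = 1/539, and |x - 59/27| = |107*27 - 59*49|/(49*27) = 2/1323.
Cross-multiplying, 2*539 = 1078 < 1323 = 1*1323, so 2/1323 is smaller: the intermediate fraction 59/27 is closer to x than 24/11.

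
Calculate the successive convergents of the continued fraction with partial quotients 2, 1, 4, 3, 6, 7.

Using the convergent recurrence p_i = a_i*p_{i-1} + p_{i-2}, q_i = a_i*q_{i-1} + q_{i-2} with p_{-2}=0, p_{-1}=1, q_{-2}=1, q_{-1}=0:
  i=0: a_0=2, p_0 = 2*1 + 0 = 2, q_0 = 2*0 + 1 = 1.
  i=1: a_1=1, p_1 = 1*2 + 1 = 3, q_1 = 1*1 + 0 = 1.
  i=2: a_2=4, p_2 = 4*3 + 2 = 14, q_2 = 4*1 + 1 = 5.
  i=3: a_3=3, p_3 = 3*14 + 3 = 45, q_3 = 3*5 + 1 = 16.
  i=4: a_4=6, p_4 = 6*45 + 14 = 284, q_4 = 6*16 + 5 = 101.
  i=5: a_5=7, p_5 = 7*284 + 45 = 2033, q_5 = 7*101 + 16 = 723.

2/1, 3/1, 14/5, 45/16, 284/101, 2033/723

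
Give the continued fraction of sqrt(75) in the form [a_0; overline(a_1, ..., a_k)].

[8; overline(1, 1, 1, 16)]

Write x_i = (sqrt(75) + m_i)/d_i with (m_0, d_0) = (0, 1). a_0 = floor(sqrt(75)) = 8, since 8^2 = 64 <= 75 < 81 = 9^2.
Iterate m_{i+1} = d_i*a_i - m_i, d_{i+1} = (75 - m_{i+1}^2)/d_i, a_{i+1} = floor((a_0 + m_{i+1})/d_{i+1}):
  m_1 = 1*8 - 0 = 8, d_1 = (75 - 8^2)/1 = 11/1 = 11, a_1 = floor((8 + 8)/11) = 1.
  m_2 = 11*1 - 8 = 3, d_2 = (75 - 3^2)/11 = 66/11 = 6, a_2 = floor((8 + 3)/6) = 1.
  m_3 = 6*1 - 3 = 3, d_3 = (75 - 3^2)/6 = 66/6 = 11, a_3 = floor((8 + 3)/11) = 1.
  m_4 = 11*1 - 3 = 8, d_4 = (75 - 8^2)/11 = 11/11 = 1, a_4 = floor((8 + 8)/1) = 16.
  m_5 = 1*16 - 8 = 8, d_5 = (75 - 8^2)/1 = 11/1 = 11: (m_5, d_5) = (m_1, d_1) = (8, 11), so from here the quotients repeat a_1, ..., a_4; the period length is 4.
Hence the expansion of sqrt(75) is a_0 = 8 followed by the repeating block 1, 1, 1, 16 (period 4).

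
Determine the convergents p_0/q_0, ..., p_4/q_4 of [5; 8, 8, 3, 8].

5/1, 41/8, 333/65, 1040/203, 8653/1689

Using the convergent recurrence p_i = a_i*p_{i-1} + p_{i-2}, q_i = a_i*q_{i-1} + q_{i-2} with p_{-2}=0, p_{-1}=1, q_{-2}=1, q_{-1}=0:
  i=0: a_0=5, p_0 = 5*1 + 0 = 5, q_0 = 5*0 + 1 = 1.
  i=1: a_1=8, p_1 = 8*5 + 1 = 41, q_1 = 8*1 + 0 = 8.
  i=2: a_2=8, p_2 = 8*41 + 5 = 333, q_2 = 8*8 + 1 = 65.
  i=3: a_3=3, p_3 = 3*333 + 41 = 1040, q_3 = 3*65 + 8 = 203.
  i=4: a_4=8, p_4 = 8*1040 + 333 = 8653, q_4 = 8*203 + 65 = 1689.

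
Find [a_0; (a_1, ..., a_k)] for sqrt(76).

Write x_i = (sqrt(76) + m_i)/d_i with (m_0, d_0) = (0, 1). a_0 = floor(sqrt(76)) = 8, since 8^2 = 64 <= 76 < 81 = 9^2.
Iterate m_{i+1} = d_i*a_i - m_i, d_{i+1} = (76 - m_{i+1}^2)/d_i, a_{i+1} = floor((a_0 + m_{i+1})/d_{i+1}):
  m_1 = 1*8 - 0 = 8, d_1 = (76 - 8^2)/1 = 12/1 = 12, a_1 = floor((8 + 8)/12) = 1.
  m_2 = 12*1 - 8 = 4, d_2 = (76 - 4^2)/12 = 60/12 = 5, a_2 = floor((8 + 4)/5) = 2.
  m_3 = 5*2 - 4 = 6, d_3 = (76 - 6^2)/5 = 40/5 = 8, a_3 = floor((8 + 6)/8) = 1.
  m_4 = 8*1 - 6 = 2, d_4 = (76 - 2^2)/8 = 72/8 = 9, a_4 = floor((8 + 2)/9) = 1.
  m_5 = 9*1 - 2 = 7, d_5 = (76 - 7^2)/9 = 27/9 = 3, a_5 = floor((8 + 7)/3) = 5.
  m_6 = 3*5 - 7 = 8, d_6 = (76 - 8^2)/3 = 12/3 = 4, a_6 = floor((8 + 8)/4) = 4.
  m_7 = 4*4 - 8 = 8, d_7 = (76 - 8^2)/4 = 12/4 = 3, a_7 = floor((8 + 8)/3) = 5.
  m_8 = 3*5 - 8 = 7, d_8 = (76 - 7^2)/3 = 27/3 = 9, a_8 = floor((8 + 7)/9) = 1.
  m_9 = 9*1 - 7 = 2, d_9 = (76 - 2^2)/9 = 72/9 = 8, a_9 = floor((8 + 2)/8) = 1.
  m_10 = 8*1 - 2 = 6, d_10 = (76 - 6^2)/8 = 40/8 = 5, a_10 = floor((8 + 6)/5) = 2.
  m_11 = 5*2 - 6 = 4, d_11 = (76 - 4^2)/5 = 60/5 = 12, a_11 = floor((8 + 4)/12) = 1.
  m_12 = 12*1 - 4 = 8, d_12 = (76 - 8^2)/12 = 12/12 = 1, a_12 = floor((8 + 8)/1) = 16.
  m_13 = 1*16 - 8 = 8, d_13 = (76 - 8^2)/1 = 12/1 = 12: (m_13, d_13) = (m_1, d_1) = (8, 12), so from here the quotients repeat a_1, ..., a_12; the period length is 12.
Hence the expansion of sqrt(76) is a_0 = 8 followed by the repeating block 1, 2, 1, 1, 5, 4, 5, 1, 1, 2, 1, 16 (period 12).

[8; (1, 2, 1, 1, 5, 4, 5, 1, 1, 2, 1, 16)]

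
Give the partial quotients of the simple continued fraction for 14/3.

[4; 1, 2]

Run the Euclidean algorithm on 14 and 3; the successive quotients are the partial quotients a_0, a_1, ... (each step inverts the fractional part left over by the previous one):
  14 = 4*3 + 2, so a_0 = 4.
  3 = 1*2 + 1, so a_1 = 1.
  2 = 2*1 + 0, so a_2 = 2.
The remainder reaches 0 after 3 divisions, so the expansion has 3 partial quotients, read off in order.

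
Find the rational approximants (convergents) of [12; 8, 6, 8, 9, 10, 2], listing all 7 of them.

Using the convergent recurrence p_i = a_i*p_{i-1} + p_{i-2}, q_i = a_i*q_{i-1} + q_{i-2} with p_{-2}=0, p_{-1}=1, q_{-2}=1, q_{-1}=0:
  i=0: a_0=12, p_0 = 12*1 + 0 = 12, q_0 = 12*0 + 1 = 1.
  i=1: a_1=8, p_1 = 8*12 + 1 = 97, q_1 = 8*1 + 0 = 8.
  i=2: a_2=6, p_2 = 6*97 + 12 = 594, q_2 = 6*8 + 1 = 49.
  i=3: a_3=8, p_3 = 8*594 + 97 = 4849, q_3 = 8*49 + 8 = 400.
  i=4: a_4=9, p_4 = 9*4849 + 594 = 44235, q_4 = 9*400 + 49 = 3649.
  i=5: a_5=10, p_5 = 10*44235 + 4849 = 447199, q_5 = 10*3649 + 400 = 36890.
  i=6: a_6=2, p_6 = 2*447199 + 44235 = 938633, q_6 = 2*36890 + 3649 = 77429.

12/1, 97/8, 594/49, 4849/400, 44235/3649, 447199/36890, 938633/77429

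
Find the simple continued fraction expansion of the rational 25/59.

Run the Euclidean algorithm on 25 and 59; the successive quotients are the partial quotients a_0, a_1, ... (each step inverts the fractional part left over by the previous one):
  25 = 0*59 + 25, so a_0 = 0.
  59 = 2*25 + 9, so a_1 = 2.
  25 = 2*9 + 7, so a_2 = 2.
  9 = 1*7 + 2, so a_3 = 1.
  7 = 3*2 + 1, so a_4 = 3.
  2 = 2*1 + 0, so a_5 = 2.
The remainder reaches 0 after 6 divisions, so the expansion has 6 partial quotients, read off in order.

[0; 2, 2, 1, 3, 2]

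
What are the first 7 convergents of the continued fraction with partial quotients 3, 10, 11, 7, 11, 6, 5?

3/1, 31/10, 344/111, 2439/787, 27173/8768, 165477/53395, 854558/275743

Using the convergent recurrence p_i = a_i*p_{i-1} + p_{i-2}, q_i = a_i*q_{i-1} + q_{i-2} with p_{-2}=0, p_{-1}=1, q_{-2}=1, q_{-1}=0:
  i=0: a_0=3, p_0 = 3*1 + 0 = 3, q_0 = 3*0 + 1 = 1.
  i=1: a_1=10, p_1 = 10*3 + 1 = 31, q_1 = 10*1 + 0 = 10.
  i=2: a_2=11, p_2 = 11*31 + 3 = 344, q_2 = 11*10 + 1 = 111.
  i=3: a_3=7, p_3 = 7*344 + 31 = 2439, q_3 = 7*111 + 10 = 787.
  i=4: a_4=11, p_4 = 11*2439 + 344 = 27173, q_4 = 11*787 + 111 = 8768.
  i=5: a_5=6, p_5 = 6*27173 + 2439 = 165477, q_5 = 6*8768 + 787 = 53395.
  i=6: a_6=5, p_6 = 5*165477 + 27173 = 854558, q_6 = 5*53395 + 8768 = 275743.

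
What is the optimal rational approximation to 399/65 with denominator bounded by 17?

Expand x = 399/65 as a continued fraction with the Euclidean algorithm:
  399 = 6*65 + 9, so a_0 = 6.
  65 = 7*9 + 2, so a_1 = 7.
  9 = 4*2 + 1, so a_2 = 4.
  2 = 2*1 + 0, so a_3 = 2.
so x = [6; 7, 4, 2].
Convergents (p_i = a_i*p_{i-1} + p_{i-2}, q_i = a_i*q_{i-1} + q_{i-2} with p_{-2}=0, p_{-1}=1, q_{-2}=1, q_{-1}=0), until the denominator exceeds 17:
  i=0: a_0=6, p_0 = 6*1 + 0 = 6, q_0 = 6*0 + 1 = 1.
  i=1: a_1=7, p_1 = 7*6 + 1 = 43, q_1 = 7*1 + 0 = 7.
  i=2: a_2=4, p_2 = 4*43 + 6 = 178, q_2 = 4*7 + 1 = 29.
q_2 = 29 > 17, so the last convergent with denominator <= 17 is p_1/q_1 = 43/7.
The closest fraction with denominator <= 17 is either p_1/q_1 or the intermediate fraction (k*p_1 + p_0)/(k*q_1 + q_0) with the largest k >= 1 whose denominator stays <= 17; these approach x as k grows, and every other convergent or intermediate fraction in range is farther away.
Largest k: floor((17 - q_0)/q_1) = floor((17 - 1)/7) = 2.
That gives (2*43 + 6)/(2*7 + 1) = 92/15.
Compare the errors: |x - 43/7| = |399*7 - 43*65|/(65*7) = 2/455, and |x - 92/15| = |399*15 - 92*65|/(65*15) = 5/975.
Cross-multiplying, 2*975 = 1950 < 2275 = 5*455, so 2/455 is smaller: the convergent 43/7 is closer to x than 92/15.

43/7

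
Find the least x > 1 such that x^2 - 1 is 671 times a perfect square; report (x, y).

(x, y) = (58620, 2263)

First expand sqrt(671) as a continued fraction. With x_i = (sqrt(671) + m_i)/d_i and (m_0, d_0) = (0, 1): a_0 = floor(sqrt(671)) = 25, since 25^2 = 625 <= 671 < 676 = 26^2.
Iterate m_{i+1} = d_i*a_i - m_i, d_{i+1} = (671 - m_{i+1}^2)/d_i, a_{i+1} = floor((a_0 + m_{i+1})/d_{i+1}):
  m_1 = 1*25 - 0 = 25, d_1 = (671 - 25^2)/1 = 46/1 = 46, a_1 = floor((25 + 25)/46) = 1.
  m_2 = 46*1 - 25 = 21, d_2 = (671 - 21^2)/46 = 230/46 = 5, a_2 = floor((25 + 21)/5) = 9.
  m_3 = 5*9 - 21 = 24, d_3 = (671 - 24^2)/5 = 95/5 = 19, a_3 = floor((25 + 24)/19) = 2.
  m_4 = 19*2 - 24 = 14, d_4 = (671 - 14^2)/19 = 475/19 = 25, a_4 = floor((25 + 14)/25) = 1.
  m_5 = 25*1 - 14 = 11, d_5 = (671 - 11^2)/25 = 550/25 = 22, a_5 = floor((25 + 11)/22) = 1.
  m_6 = 22*1 - 11 = 11, d_6 = (671 - 11^2)/22 = 550/22 = 25, a_6 = floor((25 + 11)/25) = 1.
  m_7 = 25*1 - 11 = 14, d_7 = (671 - 14^2)/25 = 475/25 = 19, a_7 = floor((25 + 14)/19) = 2.
  m_8 = 19*2 - 14 = 24, d_8 = (671 - 24^2)/19 = 95/19 = 5, a_8 = floor((25 + 24)/5) = 9.
  m_9 = 5*9 - 24 = 21, d_9 = (671 - 21^2)/5 = 230/5 = 46, a_9 = floor((25 + 21)/46) = 1.
  m_10 = 46*1 - 21 = 25, d_10 = (671 - 25^2)/46 = 46/46 = 1, a_10 = floor((25 + 25)/1) = 50.
  m_11 = 1*50 - 25 = 25, d_11 = (671 - 25^2)/1 = 46/1 = 46: (m_11, d_11) = (m_1, d_1) = (25, 46), so from here the quotients repeat a_1, ..., a_10; the period length is 10.
So sqrt(671) = [25; (1, 9, 2, 1, 1, 1, 2, 9, 1, 50)] with period length k = 10.
k is even, so the fundamental solution of x^2 - 671y^2 = 1 is (p_{k-1}, q_{k-1}) = (p_9, q_9); compute convergents through index 9.
Convergents (p_i = a_i*p_{i-1} + p_{i-2}, q_i = a_i*q_{i-1} + q_{i-2} with p_{-2}=0, p_{-1}=1, q_{-2}=1, q_{-1}=0):
  i=0: a_0=25, p_0 = 25*1 + 0 = 25, q_0 = 25*0 + 1 = 1.
  i=1: a_1=1, p_1 = 1*25 + 1 = 26, q_1 = 1*1 + 0 = 1.
  i=2: a_2=9, p_2 = 9*26 + 25 = 259, q_2 = 9*1 + 1 = 10.
  i=3: a_3=2, p_3 = 2*259 + 26 = 544, q_3 = 2*10 + 1 = 21.
  i=4: a_4=1, p_4 = 1*544 + 259 = 803, q_4 = 1*21 + 10 = 31.
  i=5: a_5=1, p_5 = 1*803 + 544 = 1347, q_5 = 1*31 + 21 = 52.
  i=6: a_6=1, p_6 = 1*1347 + 803 = 2150, q_6 = 1*52 + 31 = 83.
  i=7: a_7=2, p_7 = 2*2150 + 1347 = 5647, q_7 = 2*83 + 52 = 218.
  i=8: a_8=9, p_8 = 9*5647 + 2150 = 52973, q_8 = 9*218 + 83 = 2045.
  i=9: a_9=1, p_9 = 1*52973 + 5647 = 58620, q_9 = 1*2045 + 218 = 2263.
Check: 58620^2 - 671*2263^2 = 3436304400 - 3436304399 = 1, so (x, y) = (58620, 2263) solves the equation, and by the theorem it is the least positive solution.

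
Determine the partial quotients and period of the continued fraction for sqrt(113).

[10; (1, 1, 1, 2, 2, 1, 1, 1, 20)]

Write x_i = (sqrt(113) + m_i)/d_i with (m_0, d_0) = (0, 1). a_0 = floor(sqrt(113)) = 10, since 10^2 = 100 <= 113 < 121 = 11^2.
Iterate m_{i+1} = d_i*a_i - m_i, d_{i+1} = (113 - m_{i+1}^2)/d_i, a_{i+1} = floor((a_0 + m_{i+1})/d_{i+1}):
  m_1 = 1*10 - 0 = 10, d_1 = (113 - 10^2)/1 = 13/1 = 13, a_1 = floor((10 + 10)/13) = 1.
  m_2 = 13*1 - 10 = 3, d_2 = (113 - 3^2)/13 = 104/13 = 8, a_2 = floor((10 + 3)/8) = 1.
  m_3 = 8*1 - 3 = 5, d_3 = (113 - 5^2)/8 = 88/8 = 11, a_3 = floor((10 + 5)/11) = 1.
  m_4 = 11*1 - 5 = 6, d_4 = (113 - 6^2)/11 = 77/11 = 7, a_4 = floor((10 + 6)/7) = 2.
  m_5 = 7*2 - 6 = 8, d_5 = (113 - 8^2)/7 = 49/7 = 7, a_5 = floor((10 + 8)/7) = 2.
  m_6 = 7*2 - 8 = 6, d_6 = (113 - 6^2)/7 = 77/7 = 11, a_6 = floor((10 + 6)/11) = 1.
  m_7 = 11*1 - 6 = 5, d_7 = (113 - 5^2)/11 = 88/11 = 8, a_7 = floor((10 + 5)/8) = 1.
  m_8 = 8*1 - 5 = 3, d_8 = (113 - 3^2)/8 = 104/8 = 13, a_8 = floor((10 + 3)/13) = 1.
  m_9 = 13*1 - 3 = 10, d_9 = (113 - 10^2)/13 = 13/13 = 1, a_9 = floor((10 + 10)/1) = 20.
  m_10 = 1*20 - 10 = 10, d_10 = (113 - 10^2)/1 = 13/1 = 13: (m_10, d_10) = (m_1, d_1) = (10, 13), so from here the quotients repeat a_1, ..., a_9; the period length is 9.
Hence the expansion of sqrt(113) is a_0 = 10 followed by the repeating block 1, 1, 1, 2, 2, 1, 1, 1, 20 (period 9).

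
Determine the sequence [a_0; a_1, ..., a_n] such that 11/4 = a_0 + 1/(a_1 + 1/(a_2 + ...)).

Run the Euclidean algorithm on 11 and 4; the successive quotients are the partial quotients a_0, a_1, ... (each step inverts the fractional part left over by the previous one):
  11 = 2*4 + 3, so a_0 = 2.
  4 = 1*3 + 1, so a_1 = 1.
  3 = 3*1 + 0, so a_2 = 3.
The remainder reaches 0 after 3 divisions, so the expansion has 3 partial quotients, read off in order.

[2; 1, 3]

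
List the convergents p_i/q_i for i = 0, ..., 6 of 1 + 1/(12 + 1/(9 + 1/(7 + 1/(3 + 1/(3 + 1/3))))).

1/1, 13/12, 118/109, 839/775, 2635/2434, 8744/8077, 28867/26665

Using the convergent recurrence p_i = a_i*p_{i-1} + p_{i-2}, q_i = a_i*q_{i-1} + q_{i-2} with p_{-2}=0, p_{-1}=1, q_{-2}=1, q_{-1}=0:
  i=0: a_0=1, p_0 = 1*1 + 0 = 1, q_0 = 1*0 + 1 = 1.
  i=1: a_1=12, p_1 = 12*1 + 1 = 13, q_1 = 12*1 + 0 = 12.
  i=2: a_2=9, p_2 = 9*13 + 1 = 118, q_2 = 9*12 + 1 = 109.
  i=3: a_3=7, p_3 = 7*118 + 13 = 839, q_3 = 7*109 + 12 = 775.
  i=4: a_4=3, p_4 = 3*839 + 118 = 2635, q_4 = 3*775 + 109 = 2434.
  i=5: a_5=3, p_5 = 3*2635 + 839 = 8744, q_5 = 3*2434 + 775 = 8077.
  i=6: a_6=3, p_6 = 3*8744 + 2635 = 28867, q_6 = 3*8077 + 2434 = 26665.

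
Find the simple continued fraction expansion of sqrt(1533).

Write x_i = (sqrt(1533) + m_i)/d_i with (m_0, d_0) = (0, 1). a_0 = floor(sqrt(1533)) = 39, since 39^2 = 1521 <= 1533 < 1600 = 40^2.
Iterate m_{i+1} = d_i*a_i - m_i, d_{i+1} = (1533 - m_{i+1}^2)/d_i, a_{i+1} = floor((a_0 + m_{i+1})/d_{i+1}):
  m_1 = 1*39 - 0 = 39, d_1 = (1533 - 39^2)/1 = 12/1 = 12, a_1 = floor((39 + 39)/12) = 6.
  m_2 = 12*6 - 39 = 33, d_2 = (1533 - 33^2)/12 = 444/12 = 37, a_2 = floor((39 + 33)/37) = 1.
  m_3 = 37*1 - 33 = 4, d_3 = (1533 - 4^2)/37 = 1517/37 = 41, a_3 = floor((39 + 4)/41) = 1.
  m_4 = 41*1 - 4 = 37, d_4 = (1533 - 37^2)/41 = 164/41 = 4, a_4 = floor((39 + 37)/4) = 19.
  m_5 = 4*19 - 37 = 39, d_5 = (1533 - 39^2)/4 = 12/4 = 3, a_5 = floor((39 + 39)/3) = 26.
  m_6 = 3*26 - 39 = 39, d_6 = (1533 - 39^2)/3 = 12/3 = 4, a_6 = floor((39 + 39)/4) = 19.
  m_7 = 4*19 - 39 = 37, d_7 = (1533 - 37^2)/4 = 164/4 = 41, a_7 = floor((39 + 37)/41) = 1.
  m_8 = 41*1 - 37 = 4, d_8 = (1533 - 4^2)/41 = 1517/41 = 37, a_8 = floor((39 + 4)/37) = 1.
  m_9 = 37*1 - 4 = 33, d_9 = (1533 - 33^2)/37 = 444/37 = 12, a_9 = floor((39 + 33)/12) = 6.
  m_10 = 12*6 - 33 = 39, d_10 = (1533 - 39^2)/12 = 12/12 = 1, a_10 = floor((39 + 39)/1) = 78.
  m_11 = 1*78 - 39 = 39, d_11 = (1533 - 39^2)/1 = 12/1 = 12: (m_11, d_11) = (m_1, d_1) = (39, 12), so from here the quotients repeat a_1, ..., a_10; the period length is 10.
Hence the expansion of sqrt(1533) is a_0 = 39 followed by the repeating block 6, 1, 1, 19, 26, 19, 1, 1, 6, 78 (period 10).

[39; (6, 1, 1, 19, 26, 19, 1, 1, 6, 78)]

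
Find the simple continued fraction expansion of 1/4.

[0; 4]

Run the Euclidean algorithm on 1 and 4; the successive quotients are the partial quotients a_0, a_1, ... (each step inverts the fractional part left over by the previous one):
  1 = 0*4 + 1, so a_0 = 0.
  4 = 4*1 + 0, so a_1 = 4.
The remainder reaches 0 after 2 divisions, so the expansion has 2 partial quotients, read off in order.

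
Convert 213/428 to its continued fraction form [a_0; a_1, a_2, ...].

Run the Euclidean algorithm on 213 and 428; the successive quotients are the partial quotients a_0, a_1, ... (each step inverts the fractional part left over by the previous one):
  213 = 0*428 + 213, so a_0 = 0.
  428 = 2*213 + 2, so a_1 = 2.
  213 = 106*2 + 1, so a_2 = 106.
  2 = 2*1 + 0, so a_3 = 2.
The remainder reaches 0 after 4 divisions, so the expansion has 4 partial quotients, read off in order.

[0; 2, 106, 2]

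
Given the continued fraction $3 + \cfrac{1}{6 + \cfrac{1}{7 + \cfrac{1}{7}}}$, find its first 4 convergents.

Using the convergent recurrence p_i = a_i*p_{i-1} + p_{i-2}, q_i = a_i*q_{i-1} + q_{i-2} with p_{-2}=0, p_{-1}=1, q_{-2}=1, q_{-1}=0:
  i=0: a_0=3, p_0 = 3*1 + 0 = 3, q_0 = 3*0 + 1 = 1.
  i=1: a_1=6, p_1 = 6*3 + 1 = 19, q_1 = 6*1 + 0 = 6.
  i=2: a_2=7, p_2 = 7*19 + 3 = 136, q_2 = 7*6 + 1 = 43.
  i=3: a_3=7, p_3 = 7*136 + 19 = 971, q_3 = 7*43 + 6 = 307.

3/1, 19/6, 136/43, 971/307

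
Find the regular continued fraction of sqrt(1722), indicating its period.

[41; (2, 82)]

Write x_i = (sqrt(1722) + m_i)/d_i with (m_0, d_0) = (0, 1). a_0 = floor(sqrt(1722)) = 41, since 41^2 = 1681 <= 1722 < 1764 = 42^2.
Iterate m_{i+1} = d_i*a_i - m_i, d_{i+1} = (1722 - m_{i+1}^2)/d_i, a_{i+1} = floor((a_0 + m_{i+1})/d_{i+1}):
  m_1 = 1*41 - 0 = 41, d_1 = (1722 - 41^2)/1 = 41/1 = 41, a_1 = floor((41 + 41)/41) = 2.
  m_2 = 41*2 - 41 = 41, d_2 = (1722 - 41^2)/41 = 41/41 = 1, a_2 = floor((41 + 41)/1) = 82.
  m_3 = 1*82 - 41 = 41, d_3 = (1722 - 41^2)/1 = 41/1 = 41: (m_3, d_3) = (m_1, d_1) = (41, 41), so from here the quotients repeat a_1, a_2; the period length is 2.
Hence the expansion of sqrt(1722) is a_0 = 41 followed by the repeating block 2, 82 (period 2).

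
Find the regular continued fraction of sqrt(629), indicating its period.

[25; (12, 1, 1, 12, 50)]

Write x_i = (sqrt(629) + m_i)/d_i with (m_0, d_0) = (0, 1). a_0 = floor(sqrt(629)) = 25, since 25^2 = 625 <= 629 < 676 = 26^2.
Iterate m_{i+1} = d_i*a_i - m_i, d_{i+1} = (629 - m_{i+1}^2)/d_i, a_{i+1} = floor((a_0 + m_{i+1})/d_{i+1}):
  m_1 = 1*25 - 0 = 25, d_1 = (629 - 25^2)/1 = 4/1 = 4, a_1 = floor((25 + 25)/4) = 12.
  m_2 = 4*12 - 25 = 23, d_2 = (629 - 23^2)/4 = 100/4 = 25, a_2 = floor((25 + 23)/25) = 1.
  m_3 = 25*1 - 23 = 2, d_3 = (629 - 2^2)/25 = 625/25 = 25, a_3 = floor((25 + 2)/25) = 1.
  m_4 = 25*1 - 2 = 23, d_4 = (629 - 23^2)/25 = 100/25 = 4, a_4 = floor((25 + 23)/4) = 12.
  m_5 = 4*12 - 23 = 25, d_5 = (629 - 25^2)/4 = 4/4 = 1, a_5 = floor((25 + 25)/1) = 50.
  m_6 = 1*50 - 25 = 25, d_6 = (629 - 25^2)/1 = 4/1 = 4: (m_6, d_6) = (m_1, d_1) = (25, 4), so from here the quotients repeat a_1, ..., a_5; the period length is 5.
Hence the expansion of sqrt(629) is a_0 = 25 followed by the repeating block 12, 1, 1, 12, 50 (period 5).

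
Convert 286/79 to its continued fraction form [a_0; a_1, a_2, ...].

[3; 1, 1, 1, 1, 1, 2, 1, 2]

Run the Euclidean algorithm on 286 and 79; the successive quotients are the partial quotients a_0, a_1, ... (each step inverts the fractional part left over by the previous one):
  286 = 3*79 + 49, so a_0 = 3.
  79 = 1*49 + 30, so a_1 = 1.
  49 = 1*30 + 19, so a_2 = 1.
  30 = 1*19 + 11, so a_3 = 1.
  19 = 1*11 + 8, so a_4 = 1.
  11 = 1*8 + 3, so a_5 = 1.
  8 = 2*3 + 2, so a_6 = 2.
  3 = 1*2 + 1, so a_7 = 1.
  2 = 2*1 + 0, so a_8 = 2.
The remainder reaches 0 after 9 divisions, so the expansion has 9 partial quotients, read off in order.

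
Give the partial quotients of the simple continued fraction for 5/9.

Run the Euclidean algorithm on 5 and 9; the successive quotients are the partial quotients a_0, a_1, ... (each step inverts the fractional part left over by the previous one):
  5 = 0*9 + 5, so a_0 = 0.
  9 = 1*5 + 4, so a_1 = 1.
  5 = 1*4 + 1, so a_2 = 1.
  4 = 4*1 + 0, so a_3 = 4.
The remainder reaches 0 after 4 divisions, so the expansion has 4 partial quotients, read off in order.

[0; 1, 1, 4]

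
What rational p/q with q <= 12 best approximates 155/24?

Expand x = 155/24 as a continued fraction with the Euclidean algorithm:
  155 = 6*24 + 11, so a_0 = 6.
  24 = 2*11 + 2, so a_1 = 2.
  11 = 5*2 + 1, so a_2 = 5.
  2 = 2*1 + 0, so a_3 = 2.
so x = [6; 2, 5, 2].
Convergents (p_i = a_i*p_{i-1} + p_{i-2}, q_i = a_i*q_{i-1} + q_{i-2} with p_{-2}=0, p_{-1}=1, q_{-2}=1, q_{-1}=0), until the denominator exceeds 12:
  i=0: a_0=6, p_0 = 6*1 + 0 = 6, q_0 = 6*0 + 1 = 1.
  i=1: a_1=2, p_1 = 2*6 + 1 = 13, q_1 = 2*1 + 0 = 2.
  i=2: a_2=5, p_2 = 5*13 + 6 = 71, q_2 = 5*2 + 1 = 11.
  i=3: a_3=2, p_3 = 2*71 + 13 = 155, q_3 = 2*11 + 2 = 24.
q_3 = 24 > 12, so the last convergent with denominator <= 12 is p_2/q_2 = 71/11.
The closest fraction with denominator <= 12 is either p_2/q_2 or the intermediate fraction (k*p_2 + p_1)/(k*q_2 + q_1) with the largest k >= 1 whose denominator stays <= 12; these approach x as k grows, and every other convergent or intermediate fraction in range is farther away.
Largest k: floor((12 - q_1)/q_2) = floor((12 - 2)/11) = 0.
Since k = 0, no intermediate fraction beyond p_2/q_2 has denominator <= 12, so the convergent 71/11 is the closest (its error is |155*11 - 71*24|/(24*11) = 1/264).

71/11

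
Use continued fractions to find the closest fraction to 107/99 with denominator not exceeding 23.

Expand x = 107/99 as a continued fraction with the Euclidean algorithm:
  107 = 1*99 + 8, so a_0 = 1.
  99 = 12*8 + 3, so a_1 = 12.
  8 = 2*3 + 2, so a_2 = 2.
  3 = 1*2 + 1, so a_3 = 1.
  2 = 2*1 + 0, so a_4 = 2.
so x = [1; 12, 2, 1, 2].
Convergents (p_i = a_i*p_{i-1} + p_{i-2}, q_i = a_i*q_{i-1} + q_{i-2} with p_{-2}=0, p_{-1}=1, q_{-2}=1, q_{-1}=0), until the denominator exceeds 23:
  i=0: a_0=1, p_0 = 1*1 + 0 = 1, q_0 = 1*0 + 1 = 1.
  i=1: a_1=12, p_1 = 12*1 + 1 = 13, q_1 = 12*1 + 0 = 12.
  i=2: a_2=2, p_2 = 2*13 + 1 = 27, q_2 = 2*12 + 1 = 25.
q_2 = 25 > 23, so the last convergent with denominator <= 23 is p_1/q_1 = 13/12.
The closest fraction with denominator <= 23 is either p_1/q_1 or the intermediate fraction (k*p_1 + p_0)/(k*q_1 + q_0) with the largest k >= 1 whose denominator stays <= 23; these approach x as k grows, and every other convergent or intermediate fraction in range is farther away.
Largest k: floor((23 - q_0)/q_1) = floor((23 - 1)/12) = 1.
That gives (1*13 + 1)/(1*12 + 1) = 14/13.
Compare the errors: |x - 13/12| = |107*12 - 13*99|/(99*12) = 3/1188, and |x - 14/13| = |107*13 - 14*99|/(99*13) = 5/1287.
Cross-multiplying, 3*1287 = 3861 < 5940 = 5*1188, so 3/1188 is smaller: the convergent 13/12 is closer to x than 14/13.

13/12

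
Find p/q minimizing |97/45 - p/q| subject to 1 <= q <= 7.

13/6

Expand x = 97/45 as a continued fraction with the Euclidean algorithm:
  97 = 2*45 + 7, so a_0 = 2.
  45 = 6*7 + 3, so a_1 = 6.
  7 = 2*3 + 1, so a_2 = 2.
  3 = 3*1 + 0, so a_3 = 3.
so x = [2; 6, 2, 3].
Convergents (p_i = a_i*p_{i-1} + p_{i-2}, q_i = a_i*q_{i-1} + q_{i-2} with p_{-2}=0, p_{-1}=1, q_{-2}=1, q_{-1}=0), until the denominator exceeds 7:
  i=0: a_0=2, p_0 = 2*1 + 0 = 2, q_0 = 2*0 + 1 = 1.
  i=1: a_1=6, p_1 = 6*2 + 1 = 13, q_1 = 6*1 + 0 = 6.
  i=2: a_2=2, p_2 = 2*13 + 2 = 28, q_2 = 2*6 + 1 = 13.
q_2 = 13 > 7, so the last convergent with denominator <= 7 is p_1/q_1 = 13/6.
The closest fraction with denominator <= 7 is either p_1/q_1 or the intermediate fraction (k*p_1 + p_0)/(k*q_1 + q_0) with the largest k >= 1 whose denominator stays <= 7; these approach x as k grows, and every other convergent or intermediate fraction in range is farther away.
Largest k: floor((7 - q_0)/q_1) = floor((7 - 1)/6) = 1.
That gives (1*13 + 2)/(1*6 + 1) = 15/7.
Compare the errors: |x - 13/6| = |97*6 - 13*45|/(45*6) = 3/270, and |x - 15/7| = |97*7 - 15*45|/(45*7) = 4/315.
Cross-multiplying, 3*315 = 945 < 1080 = 4*270, so 3/270 is smaller: the convergent 13/6 is closer to x than 15/7.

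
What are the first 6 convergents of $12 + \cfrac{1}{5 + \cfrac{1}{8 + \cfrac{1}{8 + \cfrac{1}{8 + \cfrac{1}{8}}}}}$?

Using the convergent recurrence p_i = a_i*p_{i-1} + p_{i-2}, q_i = a_i*q_{i-1} + q_{i-2} with p_{-2}=0, p_{-1}=1, q_{-2}=1, q_{-1}=0:
  i=0: a_0=12, p_0 = 12*1 + 0 = 12, q_0 = 12*0 + 1 = 1.
  i=1: a_1=5, p_1 = 5*12 + 1 = 61, q_1 = 5*1 + 0 = 5.
  i=2: a_2=8, p_2 = 8*61 + 12 = 500, q_2 = 8*5 + 1 = 41.
  i=3: a_3=8, p_3 = 8*500 + 61 = 4061, q_3 = 8*41 + 5 = 333.
  i=4: a_4=8, p_4 = 8*4061 + 500 = 32988, q_4 = 8*333 + 41 = 2705.
  i=5: a_5=8, p_5 = 8*32988 + 4061 = 267965, q_5 = 8*2705 + 333 = 21973.

12/1, 61/5, 500/41, 4061/333, 32988/2705, 267965/21973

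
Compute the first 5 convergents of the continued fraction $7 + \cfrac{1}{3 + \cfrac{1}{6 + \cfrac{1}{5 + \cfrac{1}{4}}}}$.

7/1, 22/3, 139/19, 717/98, 3007/411

Using the convergent recurrence p_i = a_i*p_{i-1} + p_{i-2}, q_i = a_i*q_{i-1} + q_{i-2} with p_{-2}=0, p_{-1}=1, q_{-2}=1, q_{-1}=0:
  i=0: a_0=7, p_0 = 7*1 + 0 = 7, q_0 = 7*0 + 1 = 1.
  i=1: a_1=3, p_1 = 3*7 + 1 = 22, q_1 = 3*1 + 0 = 3.
  i=2: a_2=6, p_2 = 6*22 + 7 = 139, q_2 = 6*3 + 1 = 19.
  i=3: a_3=5, p_3 = 5*139 + 22 = 717, q_3 = 5*19 + 3 = 98.
  i=4: a_4=4, p_4 = 4*717 + 139 = 3007, q_4 = 4*98 + 19 = 411.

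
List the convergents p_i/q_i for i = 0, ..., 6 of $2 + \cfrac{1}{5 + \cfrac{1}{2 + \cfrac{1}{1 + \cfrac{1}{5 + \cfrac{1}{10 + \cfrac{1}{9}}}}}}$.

2/1, 11/5, 24/11, 35/16, 199/91, 2025/926, 18424/8425

Using the convergent recurrence p_i = a_i*p_{i-1} + p_{i-2}, q_i = a_i*q_{i-1} + q_{i-2} with p_{-2}=0, p_{-1}=1, q_{-2}=1, q_{-1}=0:
  i=0: a_0=2, p_0 = 2*1 + 0 = 2, q_0 = 2*0 + 1 = 1.
  i=1: a_1=5, p_1 = 5*2 + 1 = 11, q_1 = 5*1 + 0 = 5.
  i=2: a_2=2, p_2 = 2*11 + 2 = 24, q_2 = 2*5 + 1 = 11.
  i=3: a_3=1, p_3 = 1*24 + 11 = 35, q_3 = 1*11 + 5 = 16.
  i=4: a_4=5, p_4 = 5*35 + 24 = 199, q_4 = 5*16 + 11 = 91.
  i=5: a_5=10, p_5 = 10*199 + 35 = 2025, q_5 = 10*91 + 16 = 926.
  i=6: a_6=9, p_6 = 9*2025 + 199 = 18424, q_6 = 9*926 + 91 = 8425.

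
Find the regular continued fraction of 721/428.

[1; 1, 2, 5, 1, 6, 1, 2]

Run the Euclidean algorithm on 721 and 428; the successive quotients are the partial quotients a_0, a_1, ... (each step inverts the fractional part left over by the previous one):
  721 = 1*428 + 293, so a_0 = 1.
  428 = 1*293 + 135, so a_1 = 1.
  293 = 2*135 + 23, so a_2 = 2.
  135 = 5*23 + 20, so a_3 = 5.
  23 = 1*20 + 3, so a_4 = 1.
  20 = 6*3 + 2, so a_5 = 6.
  3 = 1*2 + 1, so a_6 = 1.
  2 = 2*1 + 0, so a_7 = 2.
The remainder reaches 0 after 8 divisions, so the expansion has 8 partial quotients, read off in order.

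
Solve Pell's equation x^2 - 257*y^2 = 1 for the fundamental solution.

(x, y) = (513, 32)

First expand sqrt(257) as a continued fraction. With x_i = (sqrt(257) + m_i)/d_i and (m_0, d_0) = (0, 1): a_0 = floor(sqrt(257)) = 16, since 16^2 = 256 <= 257 < 289 = 17^2.
Iterate m_{i+1} = d_i*a_i - m_i, d_{i+1} = (257 - m_{i+1}^2)/d_i, a_{i+1} = floor((a_0 + m_{i+1})/d_{i+1}):
  m_1 = 1*16 - 0 = 16, d_1 = (257 - 16^2)/1 = 1/1 = 1, a_1 = floor((16 + 16)/1) = 32.
  m_2 = 1*32 - 16 = 16, d_2 = (257 - 16^2)/1 = 1/1 = 1: (m_2, d_2) = (m_1, d_1) = (16, 1), so from here the quotient a_1 repeats; the period length is 1.
So sqrt(257) = [16; (32)] with period length k = 1.
k is odd, so (p_{k-1}, q_{k-1}) only solves x^2 - 257y^2 = -1 and the fundamental solution of x^2 - 257y^2 = 1 is (p_{2k-1}, q_{2k-1}) = (p_1, q_1); compute convergents through index 1, running through the period twice.
Convergents (p_i = a_i*p_{i-1} + p_{i-2}, q_i = a_i*q_{i-1} + q_{i-2} with p_{-2}=0, p_{-1}=1, q_{-2}=1, q_{-1}=0):
  i=0: a_0=16, p_0 = 16*1 + 0 = 16, q_0 = 16*0 + 1 = 1.
  i=1: a_1=32, p_1 = 32*16 + 1 = 513, q_1 = 32*1 + 0 = 32.
Indeed p_0^2 - 257*q_0^2 = 256 - 257 = -1, not +1.
Check: 513^2 - 257*32^2 = 263169 - 263168 = 1, so (x, y) = (513, 32) solves the equation, and by the theorem it is the least positive solution.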